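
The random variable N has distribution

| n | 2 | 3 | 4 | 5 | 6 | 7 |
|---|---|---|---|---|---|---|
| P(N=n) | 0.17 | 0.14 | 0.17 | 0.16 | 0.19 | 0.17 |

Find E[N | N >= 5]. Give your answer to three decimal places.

6.019

P(N >= 5) = 0.16 + 0.19 + 0.17 = 0.52.
E[N | N >= 5] = [5·0.16 + 6·0.19 + 7·0.17] / 0.52
 = 3.13 / 0.52
 = 313/52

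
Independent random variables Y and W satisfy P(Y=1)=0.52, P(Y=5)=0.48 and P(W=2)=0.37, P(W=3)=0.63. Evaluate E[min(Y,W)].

1.7824

E[min(Y,W)] = Σ_y Σ_w min(y,w) · P(Y=y)P(W=w)
 = 1·0.1924 + 1·0.3276 + 2·0.1776 + 3·0.3024
 = 0.1924 + 0.3276 + 0.3552 + 0.9072
 = 1.7824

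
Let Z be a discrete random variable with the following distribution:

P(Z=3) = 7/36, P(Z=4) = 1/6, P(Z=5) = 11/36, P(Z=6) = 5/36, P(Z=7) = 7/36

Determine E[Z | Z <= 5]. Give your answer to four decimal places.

4.1667

P(Z <= 5) = 7/36 + 1/6 + 11/36 = 2/3.
E[Z | Z <= 5] = [3·7/36 + 4·1/6 + 5·11/36] / (2/3)
 = 25/9 / (2/3)
 = 25/6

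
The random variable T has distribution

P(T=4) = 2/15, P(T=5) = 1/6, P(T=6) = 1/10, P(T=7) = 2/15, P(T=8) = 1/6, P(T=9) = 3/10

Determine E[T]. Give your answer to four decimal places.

E[T] = Σ t·P(T=t)
 = 4·2/15 + 5·1/6 + 6·1/10 + 7·2/15 + 8·1/6 + 9·3/10
 = 8/15 + 5/6 + 3/5 + 14/15 + 4/3 + 27/10
 = 104/15

6.9333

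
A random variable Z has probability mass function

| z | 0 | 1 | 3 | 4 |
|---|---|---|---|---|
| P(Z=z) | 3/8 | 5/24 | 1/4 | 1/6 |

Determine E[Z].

1.625

E[Z] = Σ z·P(Z=z)
 = 0·3/8 + 1·5/24 + 3·1/4 + 4·1/6
 = 0 + 5/24 + 3/4 + 2/3
 = 13/8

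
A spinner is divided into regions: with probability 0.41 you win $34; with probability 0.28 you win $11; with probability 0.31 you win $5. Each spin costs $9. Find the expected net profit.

9.57

E[payout] = 34·0.41 + 11·0.28 + 5·0.31
 = 13.94 + 3.08 + 1.55
 = 18.57
Net = 18.57 - 9 = 9.57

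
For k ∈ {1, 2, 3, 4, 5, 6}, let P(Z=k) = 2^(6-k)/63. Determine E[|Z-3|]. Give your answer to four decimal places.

E[|Z-3|] = Σ |z-3|·P(Z=z)
 = 2·32/63 + 1·16/63 + 0·8/63 + 1·4/63 + 2·2/63 + 3·1/63
 = 64/63 + 16/63 + 0 + 4/63 + 4/63 + 1/21
 = 13/9

1.4444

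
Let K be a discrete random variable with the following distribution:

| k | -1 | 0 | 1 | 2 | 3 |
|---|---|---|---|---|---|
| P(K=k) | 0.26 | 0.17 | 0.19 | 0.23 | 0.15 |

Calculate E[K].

0.84

E[K] = Σ k·P(K=k)
 = (-1)·0.26 + 0·0.17 + 1·0.19 + 2·0.23 + 3·0.15
 = (-0.26) + 0 + 0.19 + 0.46 + 0.45
 = 0.84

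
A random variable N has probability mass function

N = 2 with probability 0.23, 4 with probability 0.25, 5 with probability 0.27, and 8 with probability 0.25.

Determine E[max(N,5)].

E[max(N,5)] = Σ max(n,5)·P(N=n)
 = 5·0.23 + 5·0.25 + 5·0.27 + 8·0.25
 = 1.15 + 1.25 + 1.35 + 2
 = 5.75

5.75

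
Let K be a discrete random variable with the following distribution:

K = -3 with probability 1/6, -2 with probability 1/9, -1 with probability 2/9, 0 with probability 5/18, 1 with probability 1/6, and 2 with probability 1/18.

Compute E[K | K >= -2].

P(K >= -2) = 1/9 + 2/9 + 5/18 + 1/6 + 1/18 = 5/6.
E[K | K >= -2] = [(-2)·1/9 + (-1)·2/9 + 0·5/18 + 1·1/6 + 2·1/18] / (5/6)
 = -1/6 / (5/6)
 = -1/5

-0.2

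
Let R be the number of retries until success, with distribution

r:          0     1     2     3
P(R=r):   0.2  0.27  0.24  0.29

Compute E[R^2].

E[R^2] = Σ r^2·P(R=r)
 = 0·0.2 + 1·0.27 + 4·0.24 + 9·0.29
 = 0 + 0.27 + 0.96 + 2.61
 = 3.84

3.84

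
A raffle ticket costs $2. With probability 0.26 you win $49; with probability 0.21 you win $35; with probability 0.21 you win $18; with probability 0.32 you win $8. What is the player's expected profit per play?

24.43

E[payout] = 49·0.26 + 35·0.21 + 18·0.21 + 8·0.32
 = 12.74 + 7.35 + 3.78 + 2.56
 = 26.43
Net = 26.43 - 2 = 24.43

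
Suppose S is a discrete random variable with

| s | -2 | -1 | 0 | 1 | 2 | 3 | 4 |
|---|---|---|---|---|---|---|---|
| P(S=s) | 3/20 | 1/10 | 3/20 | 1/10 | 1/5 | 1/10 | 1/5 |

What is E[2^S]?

E[2^S] = Σ 2^s·P(S=s)
 = 1/4·3/20 + 1/2·1/10 + 1·3/20 + 2·1/10 + 4·1/5 + 8·1/10 + 16·1/5
 = 3/80 + 1/20 + 3/20 + 1/5 + 4/5 + 4/5 + 16/5
 = 419/80

5.2375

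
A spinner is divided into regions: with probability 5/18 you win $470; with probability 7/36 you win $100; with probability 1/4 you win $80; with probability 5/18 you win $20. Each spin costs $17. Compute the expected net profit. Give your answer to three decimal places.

158.556

E[payout] = 470·5/18 + 100·7/36 + 80·1/4 + 20·5/18
 = 1175/9 + 175/9 + 20 + 50/9
 = 1580/9
Net = 1580/9 - 17 = 1427/9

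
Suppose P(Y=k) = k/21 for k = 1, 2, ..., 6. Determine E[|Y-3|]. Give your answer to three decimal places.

1.714

E[|Y-3|] = Σ |y-3|·P(Y=y)
 = 2·1/21 + 1·2/21 + 0·1/7 + 1·4/21 + 2·5/21 + 3·2/7
 = 2/21 + 2/21 + 0 + 4/21 + 10/21 + 6/7
 = 12/7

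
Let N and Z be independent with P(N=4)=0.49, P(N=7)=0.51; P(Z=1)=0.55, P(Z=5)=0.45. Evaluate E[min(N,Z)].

2.5795

E[min(N,Z)] = Σ_n Σ_z min(n,z) · P(N=n)P(Z=z)
 = 1·0.2695 + 4·0.2205 + 1·0.2805 + 5·0.2295
 = 0.2695 + 0.882 + 0.2805 + 1.1475
 = 2.5795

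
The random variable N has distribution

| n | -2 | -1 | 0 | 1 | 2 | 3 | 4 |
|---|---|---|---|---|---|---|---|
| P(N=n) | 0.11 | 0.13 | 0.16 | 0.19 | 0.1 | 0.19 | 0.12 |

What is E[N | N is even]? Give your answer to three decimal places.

P(N is even) = 0.11 + 0.16 + 0.1 + 0.12 = 0.49.
E[N | N is even] = [(-2)·0.11 + 0·0.16 + 2·0.1 + 4·0.12] / 0.49
 = 0.46 / 0.49
 = 46/49

0.939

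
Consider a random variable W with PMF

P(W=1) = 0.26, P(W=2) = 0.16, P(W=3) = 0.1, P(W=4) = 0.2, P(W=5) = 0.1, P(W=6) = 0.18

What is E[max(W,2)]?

E[max(W,2)] = Σ max(w,2)·P(W=w)
 = 2·0.26 + 2·0.16 + 3·0.1 + 4·0.2 + 5·0.1 + 6·0.18
 = 0.52 + 0.32 + 0.3 + 0.8 + 0.5 + 1.08
 = 3.52

3.52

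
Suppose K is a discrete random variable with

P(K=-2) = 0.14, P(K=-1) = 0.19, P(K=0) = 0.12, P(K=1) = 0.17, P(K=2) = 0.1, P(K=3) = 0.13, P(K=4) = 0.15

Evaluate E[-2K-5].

-6.78

E[-2K-5] = Σ (-2k-5)·P(K=k)
 = (-1)·0.14 + (-3)·0.19 + (-5)·0.12 + (-7)·0.17 + (-9)·0.1 + (-11)·0.13 + (-13)·0.15
 = (-0.14) + (-0.57) + (-0.6) + (-1.19) + (-0.9) + (-1.43) + (-1.95)
 = -6.78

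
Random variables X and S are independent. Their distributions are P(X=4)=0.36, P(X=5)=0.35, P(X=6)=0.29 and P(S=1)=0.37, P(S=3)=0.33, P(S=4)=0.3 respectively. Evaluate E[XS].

12.6208

E[XS] = Σ_x Σ_s xs · P(X=x)P(S=s)
 = 4·0.1332 + 12·0.1188 + 16·0.108 + 5·0.1295 + 15·0.1155 + 20·0.105 + 6·0.1073 + 18·0.0957 + 24·0.087
 = 0.5328 + 1.4256 + 1.728 + 0.6475 + 1.7325 + 2.1 + 0.6438 + 1.7226 + 2.088
 = 12.6208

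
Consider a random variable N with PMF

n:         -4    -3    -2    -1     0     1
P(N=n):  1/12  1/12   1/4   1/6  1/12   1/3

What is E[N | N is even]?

-2

P(N is even) = 1/12 + 1/4 + 1/12 = 5/12.
E[N | N is even] = [(-4)·1/12 + (-2)·1/4 + 0·1/12] / (5/12)
 = -5/6 / (5/12)
 = -2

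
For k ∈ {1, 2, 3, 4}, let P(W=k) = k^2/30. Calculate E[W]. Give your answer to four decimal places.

E[W] = Σ w·P(W=w)
 = 1·1/30 + 2·2/15 + 3·3/10 + 4·8/15
 = 1/30 + 4/15 + 9/10 + 32/15
 = 10/3

3.3333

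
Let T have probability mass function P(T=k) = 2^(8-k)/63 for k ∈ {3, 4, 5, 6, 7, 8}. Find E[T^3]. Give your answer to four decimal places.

78.5714

E[T^3] = Σ t^3·P(T=t)
 = 27·32/63 + 64·16/63 + 125·8/63 + 216·4/63 + 343·2/63 + 512·1/63
 = 96/7 + 1024/63 + 1000/63 + 96/7 + 98/9 + 512/63
 = 550/7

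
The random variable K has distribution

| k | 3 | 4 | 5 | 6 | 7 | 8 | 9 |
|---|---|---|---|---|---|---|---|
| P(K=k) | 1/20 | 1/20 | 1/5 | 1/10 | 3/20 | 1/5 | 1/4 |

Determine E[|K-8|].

E[|K-8|] = Σ |k-8|·P(K=k)
 = 5·1/20 + 4·1/20 + 3·1/5 + 2·1/10 + 1·3/20 + 0·1/5 + 1·1/4
 = 1/4 + 1/5 + 3/5 + 1/5 + 3/20 + 0 + 1/4
 = 33/20

1.65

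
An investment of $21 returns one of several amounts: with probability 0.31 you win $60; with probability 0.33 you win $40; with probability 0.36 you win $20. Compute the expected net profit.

18

E[payout] = 60·0.31 + 40·0.33 + 20·0.36
 = 18.6 + 13.2 + 7.2
 = 39
Net = 39 - 21 = 18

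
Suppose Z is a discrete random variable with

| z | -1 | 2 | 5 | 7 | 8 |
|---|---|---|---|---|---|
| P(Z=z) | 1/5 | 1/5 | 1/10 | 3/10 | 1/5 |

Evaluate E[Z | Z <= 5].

P(Z <= 5) = 1/5 + 1/5 + 1/10 = 1/2.
E[Z | Z <= 5] = [(-1)·1/5 + 2·1/5 + 5·1/10] / (1/2)
 = 7/10 / (1/2)
 = 7/5

1.4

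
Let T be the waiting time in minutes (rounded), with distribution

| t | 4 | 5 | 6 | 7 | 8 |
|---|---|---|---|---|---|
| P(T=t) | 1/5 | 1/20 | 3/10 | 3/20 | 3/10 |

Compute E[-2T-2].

E[-2T-2] = Σ (-2t-2)·P(T=t)
 = (-10)·1/5 + (-12)·1/20 + (-14)·3/10 + (-16)·3/20 + (-18)·3/10
 = (-2) + (-3/5) + (-21/5) + (-12/5) + (-27/5)
 = -73/5

-14.6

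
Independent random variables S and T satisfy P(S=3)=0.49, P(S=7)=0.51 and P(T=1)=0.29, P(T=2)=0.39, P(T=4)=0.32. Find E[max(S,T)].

E[max(S,T)] = Σ_s Σ_t max(s,t) · P(S=s)P(T=t)
 = 3·0.1421 + 3·0.1911 + 4·0.1568 + 7·0.1479 + 7·0.1989 + 7·0.1632
 = 0.4263 + 0.5733 + 0.6272 + 1.0353 + 1.3923 + 1.1424
 = 5.1968

5.1968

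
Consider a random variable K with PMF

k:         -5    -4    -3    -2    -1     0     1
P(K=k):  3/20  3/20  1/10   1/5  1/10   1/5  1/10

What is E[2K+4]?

E[2K+4] = Σ (2k+4)·P(K=k)
 = (-6)·3/20 + (-4)·3/20 + (-2)·1/10 + 0·1/5 + 2·1/10 + 4·1/5 + 6·1/10
 = (-9/10) + (-3/5) + (-1/5) + 0 + 1/5 + 4/5 + 3/5
 = -1/10

-0.1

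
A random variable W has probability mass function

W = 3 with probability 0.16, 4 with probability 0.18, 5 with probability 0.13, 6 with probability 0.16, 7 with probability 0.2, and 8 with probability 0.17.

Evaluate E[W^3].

E[W^3] = Σ w^3·P(W=w)
 = 27·0.16 + 64·0.18 + 125·0.13 + 216·0.16 + 343·0.2 + 512·0.17
 = 4.32 + 11.52 + 16.25 + 34.56 + 68.6 + 87.04
 = 222.29

222.29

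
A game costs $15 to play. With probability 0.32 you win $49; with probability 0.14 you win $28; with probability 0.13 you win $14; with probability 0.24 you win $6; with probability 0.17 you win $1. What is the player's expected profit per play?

E[payout] = 49·0.32 + 28·0.14 + 14·0.13 + 6·0.24 + 1·0.17
 = 15.68 + 3.92 + 1.82 + 1.44 + 0.17
 = 23.03
Net = 23.03 - 15 = 8.03

8.03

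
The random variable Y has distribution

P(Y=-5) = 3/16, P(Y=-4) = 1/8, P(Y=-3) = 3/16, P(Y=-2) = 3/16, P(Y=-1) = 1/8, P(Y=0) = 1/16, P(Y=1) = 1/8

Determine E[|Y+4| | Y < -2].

0.75

P(Y < -2) = 3/16 + 1/8 + 3/16 = 1/2.
E[|Y+4| | Y < -2] = [1·3/16 + 0·1/8 + 1·3/16] / (1/2)
 = 3/8 / (1/2)
 = 3/4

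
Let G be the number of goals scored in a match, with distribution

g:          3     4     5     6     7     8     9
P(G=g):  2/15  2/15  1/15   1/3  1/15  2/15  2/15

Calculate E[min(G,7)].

E[min(G,7)] = Σ min(g,7)·P(G=g)
 = 3·2/15 + 4·2/15 + 5·1/15 + 6·1/3 + 7·1/15 + 7·2/15 + 7·2/15
 = 2/5 + 8/15 + 1/3 + 2 + 7/15 + 14/15 + 14/15
 = 28/5

5.6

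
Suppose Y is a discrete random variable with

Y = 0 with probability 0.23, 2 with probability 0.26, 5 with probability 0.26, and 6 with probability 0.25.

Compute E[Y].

3.32

E[Y] = Σ y·P(Y=y)
 = 0·0.23 + 2·0.26 + 5·0.26 + 6·0.25
 = 0 + 0.52 + 1.3 + 1.5
 = 3.32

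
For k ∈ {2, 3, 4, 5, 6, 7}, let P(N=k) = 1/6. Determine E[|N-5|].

1.5

E[|N-5|] = Σ |n-5|·P(N=n)
 = 3·1/6 + 2·1/6 + 1·1/6 + 0·1/6 + 1·1/6 + 2·1/6
 = 1/2 + 1/3 + 1/6 + 0 + 1/6 + 1/3
 = 3/2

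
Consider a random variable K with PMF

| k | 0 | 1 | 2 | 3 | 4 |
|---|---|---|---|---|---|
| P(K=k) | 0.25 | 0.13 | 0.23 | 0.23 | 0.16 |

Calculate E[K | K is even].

1.71875

P(K is even) = 0.25 + 0.23 + 0.16 = 0.64.
E[K | K is even] = [0·0.25 + 2·0.23 + 4·0.16] / 0.64
 = 1.1 / 0.64
 = 55/32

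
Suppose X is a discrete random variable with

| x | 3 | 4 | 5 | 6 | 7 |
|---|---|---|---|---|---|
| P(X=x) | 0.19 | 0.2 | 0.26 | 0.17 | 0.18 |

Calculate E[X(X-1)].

21.4

E[X(X-1)] = Σ x(x-1)·P(X=x)
 = 6·0.19 + 12·0.2 + 20·0.26 + 30·0.17 + 42·0.18
 = 1.14 + 2.4 + 5.2 + 5.1 + 7.56
 = 21.4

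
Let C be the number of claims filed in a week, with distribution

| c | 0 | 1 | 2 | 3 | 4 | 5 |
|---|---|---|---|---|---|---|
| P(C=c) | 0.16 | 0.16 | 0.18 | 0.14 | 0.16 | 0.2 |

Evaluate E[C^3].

40.62

E[C^3] = Σ c^3·P(C=c)
 = 0·0.16 + 1·0.16 + 8·0.18 + 27·0.14 + 64·0.16 + 125·0.2
 = 0 + 0.16 + 1.44 + 3.78 + 10.24 + 25
 = 40.62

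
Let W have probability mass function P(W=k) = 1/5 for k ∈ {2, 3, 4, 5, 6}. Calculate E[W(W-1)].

E[W(W-1)] = Σ w(w-1)·P(W=w)
 = 2·1/5 + 6·1/5 + 12·1/5 + 20·1/5 + 30·1/5
 = 2/5 + 6/5 + 12/5 + 4 + 6
 = 14

14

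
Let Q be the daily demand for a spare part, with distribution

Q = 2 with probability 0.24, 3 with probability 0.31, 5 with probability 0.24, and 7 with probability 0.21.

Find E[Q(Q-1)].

15.96

E[Q(Q-1)] = Σ q(q-1)·P(Q=q)
 = 2·0.24 + 6·0.31 + 20·0.24 + 42·0.21
 = 0.48 + 1.86 + 4.8 + 8.82
 = 15.96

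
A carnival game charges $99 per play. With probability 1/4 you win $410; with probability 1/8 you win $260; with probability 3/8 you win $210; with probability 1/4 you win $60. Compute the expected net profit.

E[payout] = 410·1/4 + 260·1/8 + 210·3/8 + 60·1/4
 = 205/2 + 65/2 + 315/4 + 15
 = 915/4
Net = 915/4 - 99 = 519/4

129.75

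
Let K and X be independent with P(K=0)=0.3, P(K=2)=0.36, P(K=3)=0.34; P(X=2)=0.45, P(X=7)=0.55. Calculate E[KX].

8.265

E[KX] = Σ_k Σ_x kx · P(K=k)P(X=x)
 = 0·0.135 + 0·0.165 + 4·0.162 + 14·0.198 + 6·0.153 + 21·0.187
 = 0 + 0 + 0.648 + 2.772 + 0.918 + 3.927
 = 8.265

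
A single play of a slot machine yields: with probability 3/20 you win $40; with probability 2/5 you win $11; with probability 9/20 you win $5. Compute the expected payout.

E[payout] = 40·3/20 + 11·2/5 + 5·9/20
 = 6 + 22/5 + 9/4
 = 253/20

12.65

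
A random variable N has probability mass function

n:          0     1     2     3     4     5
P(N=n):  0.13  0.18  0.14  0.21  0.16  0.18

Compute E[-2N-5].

-10.26

E[-2N-5] = Σ (-2n-5)·P(N=n)
 = (-5)·0.13 + (-7)·0.18 + (-9)·0.14 + (-11)·0.21 + (-13)·0.16 + (-15)·0.18
 = (-0.65) + (-1.26) + (-1.26) + (-2.31) + (-2.08) + (-2.7)
 = -10.26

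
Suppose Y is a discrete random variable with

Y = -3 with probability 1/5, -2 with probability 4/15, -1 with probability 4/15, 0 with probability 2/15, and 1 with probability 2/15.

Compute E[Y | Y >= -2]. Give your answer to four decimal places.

P(Y >= -2) = 4/15 + 4/15 + 2/15 + 2/15 = 4/5.
E[Y | Y >= -2] = [(-2)·4/15 + (-1)·4/15 + 0·2/15 + 1·2/15] / (4/5)
 = -2/3 / (4/5)
 = -5/6

-0.8333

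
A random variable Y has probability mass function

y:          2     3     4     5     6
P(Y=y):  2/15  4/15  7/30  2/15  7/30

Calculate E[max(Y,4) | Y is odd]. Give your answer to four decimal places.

P(Y is odd) = 4/15 + 2/15 = 2/5.
E[max(Y,4) | Y is odd] = [4·4/15 + 5·2/15] / (2/5)
 = 26/15 / (2/5)
 = 13/3

4.3333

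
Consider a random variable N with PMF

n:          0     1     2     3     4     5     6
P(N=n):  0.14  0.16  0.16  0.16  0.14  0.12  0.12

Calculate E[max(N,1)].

2.98

E[max(N,1)] = Σ max(n,1)·P(N=n)
 = 1·0.14 + 1·0.16 + 2·0.16 + 3·0.16 + 4·0.14 + 5·0.12 + 6·0.12
 = 0.14 + 0.16 + 0.32 + 0.48 + 0.56 + 0.6 + 0.72
 = 2.98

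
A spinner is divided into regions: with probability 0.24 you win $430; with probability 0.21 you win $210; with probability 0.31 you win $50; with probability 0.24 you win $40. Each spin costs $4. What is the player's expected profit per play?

E[payout] = 430·0.24 + 210·0.21 + 50·0.31 + 40·0.24
 = 103.2 + 44.1 + 15.5 + 9.6
 = 172.4
Net = 172.4 - 4 = 168.4

168.4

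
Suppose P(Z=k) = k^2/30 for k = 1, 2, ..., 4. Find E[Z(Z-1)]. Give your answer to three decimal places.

E[Z(Z-1)] = Σ z(z-1)·P(Z=z)
 = 0·1/30 + 2·2/15 + 6·3/10 + 12·8/15
 = 0 + 4/15 + 9/5 + 32/5
 = 127/15

8.467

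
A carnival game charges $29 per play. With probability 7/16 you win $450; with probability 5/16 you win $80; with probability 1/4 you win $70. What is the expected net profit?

E[payout] = 450·7/16 + 80·5/16 + 70·1/4
 = 1575/8 + 25 + 35/2
 = 1915/8
Net = 1915/8 - 29 = 1683/8

210.375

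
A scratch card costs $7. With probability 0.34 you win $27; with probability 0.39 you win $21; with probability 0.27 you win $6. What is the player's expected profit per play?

E[payout] = 27·0.34 + 21·0.39 + 6·0.27
 = 9.18 + 8.19 + 1.62
 = 18.99
Net = 18.99 - 7 = 11.99

11.99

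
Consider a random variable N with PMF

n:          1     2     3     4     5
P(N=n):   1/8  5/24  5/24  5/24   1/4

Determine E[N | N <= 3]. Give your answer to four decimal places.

P(N <= 3) = 1/8 + 5/24 + 5/24 = 13/24.
E[N | N <= 3] = [1·1/8 + 2·5/24 + 3·5/24] / (13/24)
 = 7/6 / (13/24)
 = 28/13

2.1538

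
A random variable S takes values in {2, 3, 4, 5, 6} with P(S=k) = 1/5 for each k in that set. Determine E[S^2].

E[S^2] = Σ s^2·P(S=s)
 = 4·1/5 + 9·1/5 + 16·1/5 + 25·1/5 + 36·1/5
 = 4/5 + 9/5 + 16/5 + 5 + 36/5
 = 18

18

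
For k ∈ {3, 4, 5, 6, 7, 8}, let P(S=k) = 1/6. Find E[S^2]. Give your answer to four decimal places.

33.1667

E[S^2] = Σ s^2·P(S=s)
 = 9·1/6 + 16·1/6 + 25·1/6 + 36·1/6 + 49·1/6 + 64·1/6
 = 3/2 + 8/3 + 25/6 + 6 + 49/6 + 32/3
 = 199/6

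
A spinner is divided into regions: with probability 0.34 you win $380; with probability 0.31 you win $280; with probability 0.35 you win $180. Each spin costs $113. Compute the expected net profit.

166

E[payout] = 380·0.34 + 280·0.31 + 180·0.35
 = 129.2 + 86.8 + 63
 = 279
Net = 279 - 113 = 166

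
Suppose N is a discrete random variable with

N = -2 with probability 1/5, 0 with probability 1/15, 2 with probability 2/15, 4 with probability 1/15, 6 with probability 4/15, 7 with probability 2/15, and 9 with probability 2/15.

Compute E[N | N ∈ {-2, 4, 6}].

2.75

P(N ∈ {-2, 4, 6}) = 1/5 + 1/15 + 4/15 = 8/15.
E[N | N ∈ {-2, 4, 6}] = [(-2)·1/5 + 4·1/15 + 6·4/15] / (8/15)
 = 22/15 / (8/15)
 = 11/4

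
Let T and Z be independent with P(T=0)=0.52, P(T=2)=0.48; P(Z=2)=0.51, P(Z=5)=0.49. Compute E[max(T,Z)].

3.47

E[max(T,Z)] = Σ_t Σ_z max(t,z) · P(T=t)P(Z=z)
 = 2·0.2652 + 5·0.2548 + 2·0.2448 + 5·0.2352
 = 0.5304 + 1.274 + 0.4896 + 1.176
 = 3.47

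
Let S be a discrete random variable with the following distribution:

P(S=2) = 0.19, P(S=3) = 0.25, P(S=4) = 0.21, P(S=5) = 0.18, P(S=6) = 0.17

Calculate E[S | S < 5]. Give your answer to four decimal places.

3.0308

P(S < 5) = 0.19 + 0.25 + 0.21 = 0.65.
E[S | S < 5] = [2·0.19 + 3·0.25 + 4·0.21] / 0.65
 = 1.97 / 0.65
 = 197/65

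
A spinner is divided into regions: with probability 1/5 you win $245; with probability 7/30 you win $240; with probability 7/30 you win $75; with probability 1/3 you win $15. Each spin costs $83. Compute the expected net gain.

44.5

E[payout] = 245·1/5 + 240·7/30 + 75·7/30 + 15·1/3
 = 49 + 56 + 35/2 + 5
 = 255/2
Net = 255/2 - 83 = 89/2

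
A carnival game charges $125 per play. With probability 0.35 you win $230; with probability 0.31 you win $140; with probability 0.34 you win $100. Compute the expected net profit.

E[payout] = 230·0.35 + 140·0.31 + 100·0.34
 = 80.5 + 43.4 + 34
 = 157.9
Net = 157.9 - 125 = 32.9

32.9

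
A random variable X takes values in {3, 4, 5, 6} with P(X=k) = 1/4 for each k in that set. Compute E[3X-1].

E[3X-1] = Σ (3x-1)·P(X=x)
 = 8·1/4 + 11·1/4 + 14·1/4 + 17·1/4
 = 2 + 11/4 + 7/2 + 17/4
 = 25/2

12.5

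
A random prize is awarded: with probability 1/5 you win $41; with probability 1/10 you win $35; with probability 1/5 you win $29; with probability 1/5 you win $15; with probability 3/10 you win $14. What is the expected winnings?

E[payout] = 41·1/5 + 35·1/10 + 29·1/5 + 15·1/5 + 14·3/10
 = 41/5 + 7/2 + 29/5 + 3 + 21/5
 = 247/10

24.7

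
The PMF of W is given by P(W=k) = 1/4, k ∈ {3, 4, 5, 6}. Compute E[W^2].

21.5

E[W^2] = Σ w^2·P(W=w)
 = 9·1/4 + 16·1/4 + 25·1/4 + 36·1/4
 = 9/4 + 4 + 25/4 + 9
 = 43/2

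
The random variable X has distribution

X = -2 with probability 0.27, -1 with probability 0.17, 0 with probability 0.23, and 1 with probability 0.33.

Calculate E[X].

E[X] = Σ x·P(X=x)
 = (-2)·0.27 + (-1)·0.17 + 0·0.23 + 1·0.33
 = (-0.54) + (-0.17) + 0 + 0.33
 = -0.38

-0.38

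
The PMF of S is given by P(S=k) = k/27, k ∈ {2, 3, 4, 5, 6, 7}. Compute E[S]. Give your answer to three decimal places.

5.148

E[S] = Σ s·P(S=s)
 = 2·2/27 + 3·1/9 + 4·4/27 + 5·5/27 + 6·2/9 + 7·7/27
 = 4/27 + 1/3 + 16/27 + 25/27 + 4/3 + 49/27
 = 139/27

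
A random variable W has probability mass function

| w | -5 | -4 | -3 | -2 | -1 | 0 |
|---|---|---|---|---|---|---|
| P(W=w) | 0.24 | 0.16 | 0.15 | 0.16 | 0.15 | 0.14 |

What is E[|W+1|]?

2.04

E[|W+1|] = Σ |w+1|·P(W=w)
 = 4·0.24 + 3·0.16 + 2·0.15 + 1·0.16 + 0·0.15 + 1·0.14
 = 0.96 + 0.48 + 0.3 + 0.16 + 0 + 0.14
 = 2.04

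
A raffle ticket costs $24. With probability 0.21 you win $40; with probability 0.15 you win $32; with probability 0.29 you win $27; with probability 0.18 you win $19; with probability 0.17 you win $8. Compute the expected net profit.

1.81

E[payout] = 40·0.21 + 32·0.15 + 27·0.29 + 19·0.18 + 8·0.17
 = 8.4 + 4.8 + 7.83 + 3.42 + 1.36
 = 25.81
Net = 25.81 - 24 = 1.81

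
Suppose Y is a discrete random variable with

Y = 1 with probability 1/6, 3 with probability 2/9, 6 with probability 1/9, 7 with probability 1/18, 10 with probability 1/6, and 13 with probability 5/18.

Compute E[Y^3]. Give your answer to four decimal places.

826.1667

E[Y^3] = Σ y^3·P(Y=y)
 = 1·1/6 + 27·2/9 + 216·1/9 + 343·1/18 + 1000·1/6 + 2197·5/18
 = 1/6 + 6 + 24 + 343/18 + 500/3 + 10985/18
 = 4957/6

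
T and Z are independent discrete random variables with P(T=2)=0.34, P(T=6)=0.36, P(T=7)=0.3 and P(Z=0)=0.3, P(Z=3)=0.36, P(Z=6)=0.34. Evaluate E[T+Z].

E[T+Z] = Σ_t Σ_z (t+z) · P(T=t)P(Z=z)
 = 2·0.102 + 5·0.1224 + 8·0.1156 + 6·0.108 + 9·0.1296 + 12·0.1224 + 7·0.09 + 10·0.108 + 13·0.102
 = 0.204 + 0.612 + 0.9248 + 0.648 + 1.1664 + 1.4688 + 0.63 + 1.08 + 1.326
 = 8.06

8.06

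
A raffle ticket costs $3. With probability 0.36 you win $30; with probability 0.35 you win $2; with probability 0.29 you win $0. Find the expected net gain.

E[payout] = 30·0.36 + 2·0.35 + 0·0.29
 = 10.8 + 0.7 + 0
 = 11.5
Net = 11.5 - 3 = 8.5

8.5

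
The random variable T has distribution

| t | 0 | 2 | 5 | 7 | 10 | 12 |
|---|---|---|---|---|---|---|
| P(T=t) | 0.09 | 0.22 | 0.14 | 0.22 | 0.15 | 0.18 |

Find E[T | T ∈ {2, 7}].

P(T ∈ {2, 7}) = 0.22 + 0.22 = 0.44.
E[T | T ∈ {2, 7}] = [2·0.22 + 7·0.22] / 0.44
 = 1.98 / 0.44
 = 9/2

4.5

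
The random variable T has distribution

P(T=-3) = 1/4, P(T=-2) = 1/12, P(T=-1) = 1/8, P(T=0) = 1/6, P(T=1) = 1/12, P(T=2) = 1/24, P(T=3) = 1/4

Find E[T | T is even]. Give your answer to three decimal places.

-0.286

P(T is even) = 1/12 + 1/6 + 1/24 = 7/24.
E[T | T is even] = [(-2)·1/12 + 0·1/6 + 2·1/24] / (7/24)
 = -1/12 / (7/24)
 = -2/7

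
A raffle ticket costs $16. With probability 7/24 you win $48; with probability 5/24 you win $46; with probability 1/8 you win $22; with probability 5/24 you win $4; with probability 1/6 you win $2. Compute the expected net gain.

E[payout] = 48·7/24 + 46·5/24 + 22·1/8 + 4·5/24 + 2·1/6
 = 14 + 115/12 + 11/4 + 5/6 + 1/3
 = 55/2
Net = 55/2 - 16 = 23/2

11.5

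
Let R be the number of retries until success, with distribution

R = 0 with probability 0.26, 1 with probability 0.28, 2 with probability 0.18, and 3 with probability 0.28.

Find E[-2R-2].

-4.96

E[-2R-2] = Σ (-2r-2)·P(R=r)
 = (-2)·0.26 + (-4)·0.28 + (-6)·0.18 + (-8)·0.28
 = (-0.52) + (-1.12) + (-1.08) + (-2.24)
 = -4.96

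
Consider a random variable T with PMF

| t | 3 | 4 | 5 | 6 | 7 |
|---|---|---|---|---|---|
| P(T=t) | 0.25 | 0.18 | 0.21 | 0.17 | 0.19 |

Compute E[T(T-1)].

E[T(T-1)] = Σ t(t-1)·P(T=t)
 = 6·0.25 + 12·0.18 + 20·0.21 + 30·0.17 + 42·0.19
 = 1.5 + 2.16 + 4.2 + 5.1 + 7.98
 = 20.94

20.94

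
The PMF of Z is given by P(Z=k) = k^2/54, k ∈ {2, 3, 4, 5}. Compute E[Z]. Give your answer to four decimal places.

E[Z] = Σ z·P(Z=z)
 = 2·2/27 + 3·1/6 + 4·8/27 + 5·25/54
 = 4/27 + 1/2 + 32/27 + 125/54
 = 112/27

4.1481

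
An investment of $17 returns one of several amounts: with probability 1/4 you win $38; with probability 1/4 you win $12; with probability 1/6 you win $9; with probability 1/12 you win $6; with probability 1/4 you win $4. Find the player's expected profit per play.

E[payout] = 38·1/4 + 12·1/4 + 9·1/6 + 6·1/12 + 4·1/4
 = 19/2 + 3 + 3/2 + 1/2 + 1
 = 31/2
Net = 31/2 - 17 = -3/2

-1.5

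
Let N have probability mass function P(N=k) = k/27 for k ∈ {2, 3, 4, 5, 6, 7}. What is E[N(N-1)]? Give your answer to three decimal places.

E[N(N-1)] = Σ n(n-1)·P(N=n)
 = 2·2/27 + 6·1/9 + 12·4/27 + 20·5/27 + 30·2/9 + 42·7/27
 = 4/27 + 2/3 + 16/9 + 100/27 + 20/3 + 98/9
 = 644/27

23.852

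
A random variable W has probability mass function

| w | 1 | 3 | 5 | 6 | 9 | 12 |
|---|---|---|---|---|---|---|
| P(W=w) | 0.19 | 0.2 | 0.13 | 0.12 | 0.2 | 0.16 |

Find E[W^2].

E[W^2] = Σ w^2·P(W=w)
 = 1·0.19 + 9·0.2 + 25·0.13 + 36·0.12 + 81·0.2 + 144·0.16
 = 0.19 + 1.8 + 3.25 + 4.32 + 16.2 + 23.04
 = 48.8

48.8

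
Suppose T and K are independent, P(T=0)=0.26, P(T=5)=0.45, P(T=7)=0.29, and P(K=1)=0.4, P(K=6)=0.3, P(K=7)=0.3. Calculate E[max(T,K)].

E[max(T,K)] = Σ_t Σ_k max(t,k) · P(T=t)P(K=k)
 = 1·0.104 + 6·0.078 + 7·0.078 + 5·0.18 + 6·0.135 + 7·0.135 + 7·0.116 + 7·0.087 + 7·0.087
 = 0.104 + 0.468 + 0.546 + 0.9 + 0.81 + 0.945 + 0.812 + 0.609 + 0.609
 = 5.803

5.803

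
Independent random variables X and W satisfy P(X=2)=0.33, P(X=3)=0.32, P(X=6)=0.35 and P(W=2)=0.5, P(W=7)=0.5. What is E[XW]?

16.74

E[XW] = Σ_x Σ_w xw · P(X=x)P(W=w)
 = 4·0.165 + 14·0.165 + 6·0.16 + 21·0.16 + 12·0.175 + 42·0.175
 = 0.66 + 2.31 + 0.96 + 3.36 + 2.1 + 7.35
 = 16.74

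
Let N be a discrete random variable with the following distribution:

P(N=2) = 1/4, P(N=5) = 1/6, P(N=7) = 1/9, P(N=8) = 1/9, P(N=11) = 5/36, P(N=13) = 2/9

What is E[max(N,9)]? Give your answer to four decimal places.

E[max(N,9)] = Σ max(n,9)·P(N=n)
 = 9·1/4 + 9·1/6 + 9·1/9 + 9·1/9 + 11·5/36 + 13·2/9
 = 9/4 + 3/2 + 1 + 1 + 55/36 + 26/9
 = 61/6

10.1667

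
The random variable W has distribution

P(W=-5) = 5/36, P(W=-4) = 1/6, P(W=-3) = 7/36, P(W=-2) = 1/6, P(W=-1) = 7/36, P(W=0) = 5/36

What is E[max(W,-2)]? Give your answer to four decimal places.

E[max(W,-2)] = Σ max(w,-2)·P(W=w)
 = (-2)·5/36 + (-2)·1/6 + (-2)·7/36 + (-2)·1/6 + (-1)·7/36 + 0·5/36
 = (-5/18) + (-1/3) + (-7/18) + (-1/3) + (-7/36) + 0
 = -55/36

-1.5278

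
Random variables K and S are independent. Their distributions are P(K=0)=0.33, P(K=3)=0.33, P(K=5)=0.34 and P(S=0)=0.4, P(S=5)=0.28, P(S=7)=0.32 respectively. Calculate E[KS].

E[KS] = Σ_k Σ_s ks · P(K=k)P(S=s)
 = 0·0.132 + 0·0.0924 + 0·0.1056 + 0·0.132 + 15·0.0924 + 21·0.1056 + 0·0.136 + 25·0.0952 + 35·0.1088
 = 0 + 0 + 0 + 0 + 1.386 + 2.2176 + 0 + 2.38 + 3.808
 = 9.7916

9.7916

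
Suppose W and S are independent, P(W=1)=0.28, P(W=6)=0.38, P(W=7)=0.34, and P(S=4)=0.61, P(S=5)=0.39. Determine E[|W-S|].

2.4484

E[|W-S|] = Σ_w Σ_s |w-s| · P(W=w)P(S=s)
 = 3·0.1708 + 4·0.1092 + 2·0.2318 + 1·0.1482 + 3·0.2074 + 2·0.1326
 = 0.5124 + 0.4368 + 0.4636 + 0.1482 + 0.6222 + 0.2652
 = 2.4484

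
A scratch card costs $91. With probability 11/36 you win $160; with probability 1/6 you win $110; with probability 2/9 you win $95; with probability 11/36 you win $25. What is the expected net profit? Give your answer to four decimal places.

4.9722

E[payout] = 160·11/36 + 110·1/6 + 95·2/9 + 25·11/36
 = 440/9 + 55/3 + 190/9 + 275/36
 = 3455/36
Net = 3455/36 - 91 = 179/36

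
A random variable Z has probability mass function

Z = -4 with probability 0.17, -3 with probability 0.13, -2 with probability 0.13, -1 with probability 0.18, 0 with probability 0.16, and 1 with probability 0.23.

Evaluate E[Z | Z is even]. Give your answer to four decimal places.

P(Z is even) = 0.17 + 0.13 + 0.16 = 0.46.
E[Z | Z is even] = [(-4)·0.17 + (-2)·0.13 + 0·0.16] / 0.46
 = -0.94 / 0.46
 = -47/23

-2.0435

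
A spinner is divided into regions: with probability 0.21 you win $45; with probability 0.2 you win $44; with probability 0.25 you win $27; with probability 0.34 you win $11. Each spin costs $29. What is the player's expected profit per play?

-0.26

E[payout] = 45·0.21 + 44·0.2 + 27·0.25 + 11·0.34
 = 9.45 + 8.8 + 6.75 + 3.74
 = 28.74
Net = 28.74 - 29 = -0.26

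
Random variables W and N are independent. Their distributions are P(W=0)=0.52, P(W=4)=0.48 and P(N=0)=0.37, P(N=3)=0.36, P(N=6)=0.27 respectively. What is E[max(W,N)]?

E[max(W,N)] = Σ_w Σ_n max(w,n) · P(W=w)P(N=n)
 = 0·0.1924 + 3·0.1872 + 6·0.1404 + 4·0.1776 + 4·0.1728 + 6·0.1296
 = 0 + 0.5616 + 0.8424 + 0.7104 + 0.6912 + 0.7776
 = 3.5832

3.5832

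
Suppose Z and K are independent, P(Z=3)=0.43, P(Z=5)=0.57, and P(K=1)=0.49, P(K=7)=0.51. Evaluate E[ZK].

E[ZK] = Σ_z Σ_k zk · P(Z=z)P(K=k)
 = 3·0.2107 + 21·0.2193 + 5·0.2793 + 35·0.2907
 = 0.6321 + 4.6053 + 1.3965 + 10.1745
 = 16.8084

16.8084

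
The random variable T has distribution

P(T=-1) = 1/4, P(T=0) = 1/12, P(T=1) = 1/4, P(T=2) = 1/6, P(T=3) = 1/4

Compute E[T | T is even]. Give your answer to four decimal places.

1.3333

P(T is even) = 1/12 + 1/6 = 1/4.
E[T | T is even] = [0·1/12 + 2·1/6] / (1/4)
 = 1/3 / (1/4)
 = 4/3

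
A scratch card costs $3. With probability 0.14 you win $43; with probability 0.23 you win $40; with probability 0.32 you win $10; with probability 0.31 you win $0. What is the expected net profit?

15.42

E[payout] = 43·0.14 + 40·0.23 + 10·0.32 + 0·0.31
 = 6.02 + 9.2 + 3.2 + 0
 = 18.42
Net = 18.42 - 3 = 15.42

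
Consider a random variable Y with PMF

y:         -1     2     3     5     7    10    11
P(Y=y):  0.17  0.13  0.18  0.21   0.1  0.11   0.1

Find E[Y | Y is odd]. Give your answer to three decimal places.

P(Y is odd) = 0.17 + 0.18 + 0.21 + 0.1 + 0.1 = 0.76.
E[Y | Y is odd] = [(-1)·0.17 + 3·0.18 + 5·0.21 + 7·0.1 + 11·0.1] / 0.76
 = 3.22 / 0.76
 = 161/38

4.237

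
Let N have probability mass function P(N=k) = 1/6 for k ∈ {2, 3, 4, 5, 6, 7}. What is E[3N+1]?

E[3N+1] = Σ (3n+1)·P(N=n)
 = 7·1/6 + 10·1/6 + 13·1/6 + 16·1/6 + 19·1/6 + 22·1/6
 = 7/6 + 5/3 + 13/6 + 8/3 + 19/6 + 11/3
 = 29/2

14.5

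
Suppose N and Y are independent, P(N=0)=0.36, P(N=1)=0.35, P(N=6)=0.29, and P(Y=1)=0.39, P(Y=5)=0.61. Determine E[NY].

7.1896

E[NY] = Σ_n Σ_y ny · P(N=n)P(Y=y)
 = 0·0.1404 + 0·0.2196 + 1·0.1365 + 5·0.2135 + 6·0.1131 + 30·0.1769
 = 0 + 0 + 0.1365 + 1.0675 + 0.6786 + 5.307
 = 7.1896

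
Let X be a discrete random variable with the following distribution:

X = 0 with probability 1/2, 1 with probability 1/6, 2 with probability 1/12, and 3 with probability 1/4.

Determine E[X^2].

2.75

E[X^2] = Σ x^2·P(X=x)
 = 0·1/2 + 1·1/6 + 4·1/12 + 9·1/4
 = 0 + 1/6 + 1/3 + 9/4
 = 11/4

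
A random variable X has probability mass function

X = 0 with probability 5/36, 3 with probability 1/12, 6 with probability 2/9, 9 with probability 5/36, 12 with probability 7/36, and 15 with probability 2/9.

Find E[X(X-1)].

E[X(X-1)] = Σ x(x-1)·P(X=x)
 = 0·5/36 + 6·1/12 + 30·2/9 + 72·5/36 + 132·7/36 + 210·2/9
 = 0 + 1/2 + 20/3 + 10 + 77/3 + 140/3
 = 179/2

89.5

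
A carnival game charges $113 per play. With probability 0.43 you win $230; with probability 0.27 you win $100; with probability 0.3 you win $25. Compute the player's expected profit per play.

E[payout] = 230·0.43 + 100·0.27 + 25·0.3
 = 98.9 + 27 + 7.5
 = 133.4
Net = 133.4 - 113 = 20.4

20.4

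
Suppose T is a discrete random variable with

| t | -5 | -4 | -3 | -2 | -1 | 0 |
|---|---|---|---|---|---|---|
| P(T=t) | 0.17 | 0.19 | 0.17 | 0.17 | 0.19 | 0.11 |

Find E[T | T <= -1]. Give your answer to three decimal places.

-2.978

P(T <= -1) = 0.17 + 0.19 + 0.17 + 0.17 + 0.19 = 0.89.
E[T | T <= -1] = [(-5)·0.17 + (-4)·0.19 + (-3)·0.17 + (-2)·0.17 + (-1)·0.19] / 0.89
 = -2.65 / 0.89
 = -265/89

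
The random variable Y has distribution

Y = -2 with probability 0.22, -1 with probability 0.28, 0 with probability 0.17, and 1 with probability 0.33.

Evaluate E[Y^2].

E[Y^2] = Σ y^2·P(Y=y)
 = 4·0.22 + 1·0.28 + 0·0.17 + 1·0.33
 = 0.88 + 0.28 + 0 + 0.33
 = 1.49

1.49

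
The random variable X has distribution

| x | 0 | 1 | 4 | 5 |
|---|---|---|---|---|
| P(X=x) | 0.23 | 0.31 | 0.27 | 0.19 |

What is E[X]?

2.34

E[X] = Σ x·P(X=x)
 = 0·0.23 + 1·0.31 + 4·0.27 + 5·0.19
 = 0 + 0.31 + 1.08 + 0.95
 = 2.34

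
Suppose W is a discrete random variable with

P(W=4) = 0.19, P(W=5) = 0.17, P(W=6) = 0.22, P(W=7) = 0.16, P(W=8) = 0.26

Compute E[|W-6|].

1.23

E[|W-6|] = Σ |w-6|·P(W=w)
 = 2·0.19 + 1·0.17 + 0·0.22 + 1·0.16 + 2·0.26
 = 0.38 + 0.17 + 0 + 0.16 + 0.52
 = 1.23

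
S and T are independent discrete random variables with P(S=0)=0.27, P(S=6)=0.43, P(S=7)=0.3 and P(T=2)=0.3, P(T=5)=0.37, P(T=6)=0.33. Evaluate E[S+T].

9.11

E[S+T] = Σ_s Σ_t (s+t) · P(S=s)P(T=t)
 = 2·0.081 + 5·0.0999 + 6·0.0891 + 8·0.129 + 11·0.1591 + 12·0.1419 + 9·0.09 + 12·0.111 + 13·0.099
 = 0.162 + 0.4995 + 0.5346 + 1.032 + 1.7501 + 1.7028 + 0.81 + 1.332 + 1.287
 = 9.11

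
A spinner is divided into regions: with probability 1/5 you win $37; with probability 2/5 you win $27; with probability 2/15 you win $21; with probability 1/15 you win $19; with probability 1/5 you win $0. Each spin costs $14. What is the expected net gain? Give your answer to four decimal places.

8.2667

E[payout] = 37·1/5 + 27·2/5 + 21·2/15 + 19·1/15 + 0·1/5
 = 37/5 + 54/5 + 14/5 + 19/15 + 0
 = 334/15
Net = 334/15 - 14 = 124/15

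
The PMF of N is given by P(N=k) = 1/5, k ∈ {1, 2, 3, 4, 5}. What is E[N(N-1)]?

8

E[N(N-1)] = Σ n(n-1)·P(N=n)
 = 0·1/5 + 2·1/5 + 6·1/5 + 12·1/5 + 20·1/5
 = 0 + 2/5 + 6/5 + 12/5 + 4
 = 8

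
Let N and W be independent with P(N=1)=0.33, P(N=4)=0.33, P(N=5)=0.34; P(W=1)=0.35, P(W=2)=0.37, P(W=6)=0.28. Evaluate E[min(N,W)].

1.9059

E[min(N,W)] = Σ_n Σ_w min(n,w) · P(N=n)P(W=w)
 = 1·0.1155 + 1·0.1221 + 1·0.0924 + 1·0.1155 + 2·0.1221 + 4·0.0924 + 1·0.119 + 2·0.1258 + 5·0.0952
 = 0.1155 + 0.1221 + 0.0924 + 0.1155 + 0.2442 + 0.3696 + 0.119 + 0.2516 + 0.476
 = 1.9059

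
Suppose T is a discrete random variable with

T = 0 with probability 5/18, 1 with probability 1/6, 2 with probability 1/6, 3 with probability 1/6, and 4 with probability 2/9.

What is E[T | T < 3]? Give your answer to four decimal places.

0.8182

P(T < 3) = 5/18 + 1/6 + 1/6 = 11/18.
E[T | T < 3] = [0·5/18 + 1·1/6 + 2·1/6] / (11/18)
 = 1/2 / (11/18)
 = 9/11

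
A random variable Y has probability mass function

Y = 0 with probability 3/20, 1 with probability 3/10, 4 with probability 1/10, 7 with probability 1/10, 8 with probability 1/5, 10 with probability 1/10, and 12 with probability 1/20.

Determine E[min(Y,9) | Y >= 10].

9

P(Y >= 10) = 1/10 + 1/20 = 3/20.
E[min(Y,9) | Y >= 10] = [9·1/10 + 9·1/20] / (3/20)
 = 27/20 / (3/20)
 = 9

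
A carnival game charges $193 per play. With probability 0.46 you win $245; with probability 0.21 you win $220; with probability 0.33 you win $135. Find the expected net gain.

E[payout] = 245·0.46 + 220·0.21 + 135·0.33
 = 112.7 + 46.2 + 44.55
 = 203.45
Net = 203.45 - 193 = 10.45

10.45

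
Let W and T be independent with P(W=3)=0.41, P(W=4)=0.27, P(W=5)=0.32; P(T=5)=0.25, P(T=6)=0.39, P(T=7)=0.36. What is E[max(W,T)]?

E[max(W,T)] = Σ_w Σ_t max(w,t) · P(W=w)P(T=t)
 = 5·0.1025 + 6·0.1599 + 7·0.1476 + 5·0.0675 + 6·0.1053 + 7·0.0972 + 5·0.08 + 6·0.1248 + 7·0.1152
 = 0.5125 + 0.9594 + 1.0332 + 0.3375 + 0.6318 + 0.6804 + 0.4 + 0.7488 + 0.8064
 = 6.11

6.11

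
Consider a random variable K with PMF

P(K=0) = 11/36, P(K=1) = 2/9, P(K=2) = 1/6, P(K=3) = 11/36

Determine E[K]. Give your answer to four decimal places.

1.4722

E[K] = Σ k·P(K=k)
 = 0·11/36 + 1·2/9 + 2·1/6 + 3·11/36
 = 0 + 2/9 + 1/3 + 11/12
 = 53/36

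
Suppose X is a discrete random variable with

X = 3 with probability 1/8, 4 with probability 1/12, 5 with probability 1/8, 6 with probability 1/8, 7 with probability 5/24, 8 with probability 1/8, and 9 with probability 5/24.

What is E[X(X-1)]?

E[X(X-1)] = Σ x(x-1)·P(X=x)
 = 6·1/8 + 12·1/12 + 20·1/8 + 30·1/8 + 42·5/24 + 56·1/8 + 72·5/24
 = 3/4 + 1 + 5/2 + 15/4 + 35/4 + 7 + 15
 = 155/4

38.75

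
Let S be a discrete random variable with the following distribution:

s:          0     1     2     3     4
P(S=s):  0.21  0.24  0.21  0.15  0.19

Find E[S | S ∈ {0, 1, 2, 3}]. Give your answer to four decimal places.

P(S ∈ {0, 1, 2, 3}) = 0.21 + 0.24 + 0.21 + 0.15 = 0.81.
E[S | S ∈ {0, 1, 2, 3}] = [0·0.21 + 1·0.24 + 2·0.21 + 3·0.15] / 0.81
 = 1.11 / 0.81
 = 37/27

1.3704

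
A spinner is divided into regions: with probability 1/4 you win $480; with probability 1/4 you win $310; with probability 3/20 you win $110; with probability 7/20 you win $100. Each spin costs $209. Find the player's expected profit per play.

40

E[payout] = 480·1/4 + 310·1/4 + 110·3/20 + 100·7/20
 = 120 + 155/2 + 33/2 + 35
 = 249
Net = 249 - 209 = 40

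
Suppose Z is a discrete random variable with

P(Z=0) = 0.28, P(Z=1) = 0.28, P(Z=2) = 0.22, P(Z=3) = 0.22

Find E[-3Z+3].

-1.14

E[-3Z+3] = Σ (-3z+3)·P(Z=z)
 = 3·0.28 + 0·0.28 + (-3)·0.22 + (-6)·0.22
 = 0.84 + 0 + (-0.66) + (-1.32)
 = -1.14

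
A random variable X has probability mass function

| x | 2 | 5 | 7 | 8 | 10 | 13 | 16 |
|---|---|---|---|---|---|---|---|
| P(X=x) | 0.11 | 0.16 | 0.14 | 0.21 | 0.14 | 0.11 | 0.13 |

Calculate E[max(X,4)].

8.81

E[max(X,4)] = Σ max(x,4)·P(X=x)
 = 4·0.11 + 5·0.16 + 7·0.14 + 8·0.21 + 10·0.14 + 13·0.11 + 16·0.13
 = 0.44 + 0.8 + 0.98 + 1.68 + 1.4 + 1.43 + 2.08
 = 8.81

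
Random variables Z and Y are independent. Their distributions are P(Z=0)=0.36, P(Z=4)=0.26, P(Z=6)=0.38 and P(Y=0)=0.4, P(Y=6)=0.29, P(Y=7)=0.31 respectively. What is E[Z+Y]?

7.23

E[Z+Y] = Σ_z Σ_y (z+y) · P(Z=z)P(Y=y)
 = 0·0.144 + 6·0.1044 + 7·0.1116 + 4·0.104 + 10·0.0754 + 11·0.0806 + 6·0.152 + 12·0.1102 + 13·0.1178
 = 0 + 0.6264 + 0.7812 + 0.416 + 0.754 + 0.8866 + 0.912 + 1.3224 + 1.5314
 = 7.23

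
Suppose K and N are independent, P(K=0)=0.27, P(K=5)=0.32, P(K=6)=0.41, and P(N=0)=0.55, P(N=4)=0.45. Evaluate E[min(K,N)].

1.314

E[min(K,N)] = Σ_k Σ_n min(k,n) · P(K=k)P(N=n)
 = 0·0.1485 + 0·0.1215 + 0·0.176 + 4·0.144 + 0·0.2255 + 4·0.1845
 = 0 + 0 + 0 + 0.576 + 0 + 0.738
 = 1.314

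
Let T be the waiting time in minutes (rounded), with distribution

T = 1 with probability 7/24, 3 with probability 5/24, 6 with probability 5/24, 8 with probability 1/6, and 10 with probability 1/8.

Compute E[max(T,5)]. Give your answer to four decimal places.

E[max(T,5)] = Σ max(t,5)·P(T=t)
 = 5·7/24 + 5·5/24 + 6·5/24 + 8·1/6 + 10·1/8
 = 35/24 + 25/24 + 5/4 + 4/3 + 5/4
 = 19/3

6.3333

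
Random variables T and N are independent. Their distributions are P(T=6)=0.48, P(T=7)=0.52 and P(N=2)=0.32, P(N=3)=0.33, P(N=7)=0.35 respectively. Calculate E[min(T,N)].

E[min(T,N)] = Σ_t Σ_n min(t,n) · P(T=t)P(N=n)
 = 2·0.1536 + 3·0.1584 + 6·0.168 + 2·0.1664 + 3·0.1716 + 7·0.182
 = 0.3072 + 0.4752 + 1.008 + 0.3328 + 0.5148 + 1.274
 = 3.912

3.912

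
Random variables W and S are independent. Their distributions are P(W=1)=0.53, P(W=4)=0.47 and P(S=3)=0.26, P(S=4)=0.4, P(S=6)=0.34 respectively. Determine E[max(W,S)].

4.5422

E[max(W,S)] = Σ_w Σ_s max(w,s) · P(W=w)P(S=s)
 = 3·0.1378 + 4·0.212 + 6·0.1802 + 4·0.1222 + 4·0.188 + 6·0.1598
 = 0.4134 + 0.848 + 1.0812 + 0.4888 + 0.752 + 0.9588
 = 4.5422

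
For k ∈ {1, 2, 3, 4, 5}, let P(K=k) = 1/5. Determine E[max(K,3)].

E[max(K,3)] = Σ max(k,3)·P(K=k)
 = 3·1/5 + 3·1/5 + 3·1/5 + 4·1/5 + 5·1/5
 = 3/5 + 3/5 + 3/5 + 4/5 + 1
 = 18/5

3.6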